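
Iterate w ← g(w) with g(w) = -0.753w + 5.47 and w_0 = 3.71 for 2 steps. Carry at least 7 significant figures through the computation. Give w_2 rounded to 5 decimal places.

3.45469

w_1 = g(3.710000) = 2.676370
w_2 = g(2.676370) = 3.454693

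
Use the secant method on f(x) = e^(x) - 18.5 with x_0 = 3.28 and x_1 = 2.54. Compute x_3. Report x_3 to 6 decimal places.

f(x_0) = 8.075773, f(x_1) = -5.820329
x_2 = 2.540000 - (-5.820329)·(2.540000 - 3.280000)/(-5.820329 - (8.075773)) = 2.849946; f(x_2) = -1.213149
x_3 = 2.849946 - (-1.213149)·(2.849946 - 2.540000)/(-1.213149 - (-5.820329)) = 2.931560; f(x_3) = 0.256873

2.931560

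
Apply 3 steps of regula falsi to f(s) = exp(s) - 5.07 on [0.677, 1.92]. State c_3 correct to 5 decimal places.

1.62024

f(0.677000) = -3.102035, f(1.920000) = 1.750958
step 1: c = 1.471526, f(c) = -0.714123 < 0 → new bracket [1.471526, 1.920000]
step 2: c = 1.601447, f(c) = -0.109796 < 0 → new bracket [1.601447, 1.920000]
step 3: c = 1.620243, f(c) = -0.015679 < 0 → new bracket [1.620243, 1.920000]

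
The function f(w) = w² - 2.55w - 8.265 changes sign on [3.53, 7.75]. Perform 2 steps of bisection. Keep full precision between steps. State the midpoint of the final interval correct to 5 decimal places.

4.05750

f(3.530000) = -4.805600, f(7.750000) = 32.035000 (opposite signs)
step 1: m = 5.640000, f(m) = 9.162600 > 0 → root in [3.530000, 5.640000]
step 2: m = 4.585000, f(m) = 1.065475 > 0 → root in [3.530000, 4.585000]
Midpoint of [3.530000, 4.585000] = 4.057500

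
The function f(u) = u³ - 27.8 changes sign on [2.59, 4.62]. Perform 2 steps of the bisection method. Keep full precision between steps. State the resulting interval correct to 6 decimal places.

[2.590000, 3.097500]

f(2.590000) = -10.426021, f(4.620000) = 70.811128 (opposite signs)
step 1: m = 3.605000, f(m) = 19.050670 > 0 → root in [2.590000, 3.605000]
step 2: m = 3.097500, f(m) = 1.918983 > 0 → root in [2.590000, 3.097500]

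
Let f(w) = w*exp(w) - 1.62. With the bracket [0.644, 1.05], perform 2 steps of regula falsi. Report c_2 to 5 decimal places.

0.75352

False-position update: c = (a·f(b) − b·f(a))/(f(b) − f(a)); replace the endpoint whose sign matches f(c).
f(0.644000) = -0.393771, f(1.050000) = 1.380534
step 1: c = 0.734104, f(c) = -0.090412 < 0 → new bracket [0.734104, 1.050000]
step 2: c = 0.753520, f(c) = -0.019172 < 0 → new bracket [0.753520, 1.050000]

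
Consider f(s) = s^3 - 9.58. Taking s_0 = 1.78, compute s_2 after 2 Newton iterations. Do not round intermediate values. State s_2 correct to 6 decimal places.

f'(s) = 3s^2
s_0 = 1.780000: f = -3.940248, f' = 9.505200 → s_1 = 1.780000 - (-3.940248)/(9.505200) = 2.194536
s_1 = 2.194536: f = 0.988860, f' = 14.447965 → s_2 = 2.194536 - (0.988860)/(14.447965) = 2.126093

2.126093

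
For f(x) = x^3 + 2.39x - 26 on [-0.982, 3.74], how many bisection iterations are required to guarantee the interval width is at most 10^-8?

29

Initial width b − a = 3.74 − -0.982 = 4.722000.
After n steps the width is (b−a)/2^n; need (b−a)/2^n ≤ 10^-8.
So n ≥ log₂(4.722000/10^-8) = log₂(472200000.0000) ≈ 28.8148.
Hence n = 29.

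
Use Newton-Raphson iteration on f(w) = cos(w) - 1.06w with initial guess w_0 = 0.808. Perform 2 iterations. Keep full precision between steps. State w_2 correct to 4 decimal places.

Newton update: w ← w − f(w)/f'(w).
f'(w) = -sin(w) - 1.06
w_0 = 0.808000: f = -0.165534, f' = -1.782907 → w_1 = 0.808000 - (-0.165534)/(-1.782907) = 0.715155
w_1 = 0.715155: f = -0.003072, f' = -1.715734 → w_2 = 0.715155 - (-0.003072)/(-1.715734) = 0.713364

0.7134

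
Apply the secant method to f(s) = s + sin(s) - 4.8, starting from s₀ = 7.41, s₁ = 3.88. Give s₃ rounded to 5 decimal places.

f(s_0) = 3.513049, f(s_1) = -1.593111
s_2 = 3.880000 - (-1.593111)·(3.880000 - 7.410000)/(-1.593111 - (3.513049)) = 4.981353; f(s_2) = -0.782694
s_3 = 4.981353 - (-0.782694)·(4.981353 - 3.880000)/(-0.782694 - (-1.593111)) = 6.045031; f(s_3) = 1.009121

6.04503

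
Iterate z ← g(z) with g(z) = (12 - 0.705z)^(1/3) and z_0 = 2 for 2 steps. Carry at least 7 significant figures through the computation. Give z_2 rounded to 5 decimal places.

z_1 = g(2.000000) = 2.195998
z_2 = g(2.195998) = 2.186405

2.18641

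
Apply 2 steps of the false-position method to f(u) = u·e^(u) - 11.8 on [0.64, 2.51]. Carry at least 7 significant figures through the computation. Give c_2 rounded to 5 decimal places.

1.62891

f(0.640000) = -10.586252, f(2.510000) = 19.085374
step 1: c = 1.307179, f(c) = -6.969013 < 0 → new bracket [1.307179, 2.510000]
step 2: c = 1.628909, f(c) = -3.495317 < 0 → new bracket [1.628909, 2.510000]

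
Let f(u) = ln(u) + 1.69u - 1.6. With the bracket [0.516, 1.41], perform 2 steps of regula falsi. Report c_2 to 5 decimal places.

f(0.516000) = -1.389609, f(1.410000) = 1.126490
step 1: c = 1.009745, f(c) = 0.116166 > 0 → new bracket [0.516000, 1.009745]
step 2: c = 0.971654, f(c) = 0.013339 > 0 → new bracket [0.516000, 0.971654]

0.97165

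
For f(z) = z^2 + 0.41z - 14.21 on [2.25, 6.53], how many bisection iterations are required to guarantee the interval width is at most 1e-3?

13

Initial width b − a = 6.53 − 2.25 = 4.280000.
After n steps the width is (b−a)/2^n; need (b−a)/2^n ≤ 1e-3.
So n ≥ log₂(4.280000/1e-3) = log₂(4280.0000) ≈ 12.0634.
Hence n = 13.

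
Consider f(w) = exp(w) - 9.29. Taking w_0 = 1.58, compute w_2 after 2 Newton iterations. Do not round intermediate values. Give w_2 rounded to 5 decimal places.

2.26104

f'(w) = exp(w)
w_0 = 1.580000: f = -4.435044, f' = 4.854956 → w_1 = 1.580000 - (-4.435044)/(4.854956) = 2.493509
w_1 = 2.493509: f = 2.813669, f' = 12.103669 → w_2 = 2.493509 - (2.813669)/(12.103669) = 2.261044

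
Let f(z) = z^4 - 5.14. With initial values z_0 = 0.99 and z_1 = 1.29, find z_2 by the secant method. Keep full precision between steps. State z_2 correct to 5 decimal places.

f(z_0) = -4.179404, f(z_1) = -2.370771
z_2 = 1.290000 - (-2.370771)·(1.290000 - 0.990000)/(-2.370771 - (-4.179404)) = 1.683243; f(z_2) = 2.887620

1.68324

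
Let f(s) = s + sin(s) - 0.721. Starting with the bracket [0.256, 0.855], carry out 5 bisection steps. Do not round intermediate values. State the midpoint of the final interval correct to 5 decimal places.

0.35895

f(0.256000) = -0.211787, f(0.855000) = 0.888571 (opposite signs)
step 1: m = 0.555500, f(m) = 0.361868 > 0 → root in [0.256000, 0.555500]
step 2: m = 0.405750, f(m) = 0.079458 > 0 → root in [0.256000, 0.405750]
step 3: m = 0.330875, f(m) = -0.065254 < 0 → root in [0.330875, 0.405750]
step 4: m = 0.368313, f(m) = 0.007354 > 0 → root in [0.330875, 0.368313]
step 5: m = 0.349594, f(m) = -0.028890 < 0 → root in [0.349594, 0.368313]
Midpoint of [0.349594, 0.368313] = 0.358953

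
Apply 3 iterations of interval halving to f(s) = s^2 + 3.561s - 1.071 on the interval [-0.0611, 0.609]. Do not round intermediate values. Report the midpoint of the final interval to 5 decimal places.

f(-0.061100) = -1.284844, f(0.609000) = 1.468530 (opposite signs)
step 1: m = 0.273950, f(m) = -0.020415 < 0 → root in [0.273950, 0.609000]
step 2: m = 0.441475, f(m) = 0.695993 > 0 → root in [0.273950, 0.441475]
step 3: m = 0.357712, f(m) = 0.330772 > 0 → root in [0.273950, 0.357712]
Midpoint of [0.273950, 0.357712] = 0.315831

0.31583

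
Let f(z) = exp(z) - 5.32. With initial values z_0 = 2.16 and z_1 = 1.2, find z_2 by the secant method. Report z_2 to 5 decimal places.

Secant update: z_(k+1) = z_k − f(z_k)·(z_k − z_(k-1))/(f(z_k) − f(z_(k-1))).
f(z_0) = 3.351138, f(z_1) = -1.999883
z_2 = 1.200000 - (-1.999883)·(1.200000 - 2.160000)/(-1.999883 - (3.351138)) = 1.558789; f(z_2) = -0.566938

1.55879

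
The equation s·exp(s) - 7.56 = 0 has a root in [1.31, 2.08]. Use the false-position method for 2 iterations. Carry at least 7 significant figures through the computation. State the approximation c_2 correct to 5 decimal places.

f(1.310000) = -2.704912, f(2.080000) = 9.089295
step 1: c = 1.486594, f(c) = -0.986272 < 0 → new bracket [1.486594, 2.080000]
step 2: c = 1.544681, f(c) = -0.320892 < 0 → new bracket [1.544681, 2.080000]

1.54468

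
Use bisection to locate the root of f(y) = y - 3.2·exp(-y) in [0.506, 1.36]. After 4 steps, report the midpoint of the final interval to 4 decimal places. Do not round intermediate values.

f(0.506000) = -1.423288, f(1.360000) = 0.538686 (opposite signs)
step 1: m = 0.933000, f(m) = -0.325790 < 0 → root in [0.933000, 1.360000]
step 2: m = 1.146500, f(m) = 0.129710 > 0 → root in [0.933000, 1.146500]
step 3: m = 1.039750, f(m) = -0.091588 < 0 → root in [1.039750, 1.146500]
step 4: m = 1.093125, f(m) = 0.020589 > 0 → root in [1.039750, 1.093125]
Midpoint of [1.039750, 1.093125] = 1.066438

1.0664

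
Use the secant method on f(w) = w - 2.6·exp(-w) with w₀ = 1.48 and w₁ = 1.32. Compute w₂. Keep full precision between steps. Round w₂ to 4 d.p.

f(w_0) = 0.888142, f(w_1) = 0.625448
w_2 = 1.320000 - (0.625448)·(1.320000 - 1.480000)/(0.625448 - (0.888142)) = 0.939056; f(w_2) = -0.077536

0.9391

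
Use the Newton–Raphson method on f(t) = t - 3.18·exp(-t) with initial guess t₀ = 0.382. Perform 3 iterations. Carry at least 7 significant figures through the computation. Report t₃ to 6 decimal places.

f'(t) = 1 + 3.18·exp(-t)
t_0 = 0.382000: f = -1.788334, f' = 3.170334 → t_1 = 0.382000 - (-1.788334)/(3.170334) = 0.946084
t_1 = 0.946084: f = -0.288578, f' = 2.234662 → t_2 = 0.946084 - (-0.288578)/(2.234662) = 1.075221
t_2 = 1.075221: f = -0.009866, f' = 2.085087 → t_3 = 1.075221 - (-0.009866)/(2.085087) = 1.079953

1.079953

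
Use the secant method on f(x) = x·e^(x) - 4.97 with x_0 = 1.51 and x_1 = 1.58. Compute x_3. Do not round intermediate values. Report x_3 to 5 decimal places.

f(x_0) = 1.865363, f(x_1) = 2.700830
x_2 = 1.580000 - (2.700830)·(1.580000 - 1.510000)/(2.700830 - (1.865363)) = 1.353710; f(x_2) = 0.271241
x_3 = 1.353710 - (0.271241)·(1.353710 - 1.580000)/(0.271241 - (2.700830)) = 1.328446; f(x_3) = 0.045116

1.32845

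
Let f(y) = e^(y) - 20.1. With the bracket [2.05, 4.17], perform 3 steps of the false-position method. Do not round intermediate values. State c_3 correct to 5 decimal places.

2.88217

f(2.050000) = -12.332099, f(4.170000) = 44.615452
step 1: c = 2.509090, f(c) = -7.806263 < 0 → new bracket [2.509090, 4.170000]
step 2: c = 2.756421, f(c) = -4.356609 < 0 → new bracket [2.756421, 4.170000]
step 3: c = 2.882174, f(c) = -2.246952 < 0 → new bracket [2.882174, 4.170000]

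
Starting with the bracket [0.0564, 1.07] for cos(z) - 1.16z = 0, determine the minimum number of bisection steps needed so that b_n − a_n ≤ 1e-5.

Initial width b − a = 1.07 − 0.0564 = 1.013600.
After n steps the width is (b−a)/2^n; need (b−a)/2^n ≤ 1e-5.
So n ≥ log₂(1.013600/1e-5) = log₂(101360.0000) ≈ 16.6291.
Hence n = 17.

17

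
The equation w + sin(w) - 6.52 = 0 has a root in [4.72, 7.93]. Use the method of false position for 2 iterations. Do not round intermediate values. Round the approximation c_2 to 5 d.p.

f(4.720000) = -2.799971, f(7.930000) = 2.407112
step 1: c = 6.446093, f(c) = 0.088280 > 0 → new bracket [4.720000, 6.446093]
step 2: c = 6.393334, f(c) = -0.016740 < 0 → new bracket [6.393334, 6.446093]

6.39333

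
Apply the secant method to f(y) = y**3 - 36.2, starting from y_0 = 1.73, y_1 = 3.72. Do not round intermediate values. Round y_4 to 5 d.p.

3.31033

f(y_0) = -31.022283, f(y_1) = 15.278848
y_2 = 3.720000 - (15.278848)·(3.720000 - 1.730000)/(15.278848 - (-31.022283)) = 3.063323; f(y_2) = -7.453949
y_3 = 3.063323 - (-7.453949)·(3.063323 - 3.720000)/(-7.453949 - (15.278848)) = 3.278643; f(y_3) = -0.956221
y_4 = 3.278643 - (-0.956221)·(3.278643 - 3.063323)/(-0.956221 - (-7.453949)) = 3.310330; f(y_4) = 0.075548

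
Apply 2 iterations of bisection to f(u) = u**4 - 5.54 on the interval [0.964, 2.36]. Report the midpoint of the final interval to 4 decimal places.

1.4875

f(0.964000) = -4.676409, f(2.360000) = 25.480444 (opposite signs)
step 1: m = 1.662000, f(m) = 2.089992 > 0 → root in [0.964000, 1.662000]
step 2: m = 1.313000, f(m) = -2.567931 < 0 → root in [1.313000, 1.662000]
Midpoint of [1.313000, 1.662000] = 1.487500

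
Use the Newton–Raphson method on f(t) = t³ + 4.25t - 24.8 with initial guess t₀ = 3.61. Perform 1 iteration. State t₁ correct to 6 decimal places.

2.742835

f'(t) = 3t² + 4.25
t_0 = 3.610000: f = 37.588381, f' = 43.346300 → t_1 = 3.610000 - (37.588381)/(43.346300) = 2.742835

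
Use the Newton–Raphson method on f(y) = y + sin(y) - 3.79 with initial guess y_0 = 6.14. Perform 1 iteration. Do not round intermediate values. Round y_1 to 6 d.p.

Newton update: y ← y − f(y)/f'(y).
f'(y) = 1 + cos(y)
y_0 = 6.140000: f = 2.207303, f' = 1.989766 → y_1 = 6.140000 - (2.207303)/(1.989766) = 5.030672

5.030672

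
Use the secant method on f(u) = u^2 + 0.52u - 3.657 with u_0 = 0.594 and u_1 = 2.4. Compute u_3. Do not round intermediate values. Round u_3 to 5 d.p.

f(u_0) = -2.995284, f(u_1) = 3.351000
u_2 = 2.400000 - (3.351000)·(2.400000 - 0.594000)/(3.351000 - (-2.995284)) = 1.446386; f(u_2) = -0.812847
u_3 = 1.446386 - (-0.812847)·(1.446386 - 2.400000)/(-0.812847 - (3.351000)) = 1.632546; f(u_3) = -0.142869

1.63255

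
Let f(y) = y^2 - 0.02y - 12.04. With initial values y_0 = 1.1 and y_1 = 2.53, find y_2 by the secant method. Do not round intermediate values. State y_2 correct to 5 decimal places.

f(y_0) = -10.852000, f(y_1) = -5.689700
y_2 = 2.530000 - (-5.689700)·(2.530000 - 1.100000)/(-5.689700 - (-10.852000)) = 4.106094; f(y_2) = 4.737888

4.10609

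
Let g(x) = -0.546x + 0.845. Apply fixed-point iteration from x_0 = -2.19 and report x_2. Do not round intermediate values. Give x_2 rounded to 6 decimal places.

x_1 = g(-2.190000) = 2.040740
x_2 = g(2.040740) = -0.269244

-0.269244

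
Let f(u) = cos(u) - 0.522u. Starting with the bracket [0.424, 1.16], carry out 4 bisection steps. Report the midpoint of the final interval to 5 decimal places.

0.99900

f(0.424000) = 0.690123, f(1.160000) = -0.206180 (opposite signs)
step 1: m = 0.792000, f(m) = 0.288999 > 0 → root in [0.792000, 1.160000]
step 2: m = 0.976000, f(m) = 0.050868 > 0 → root in [0.976000, 1.160000]
step 3: m = 1.068000, f(m) = -0.075618 < 0 → root in [0.976000, 1.068000]
step 4: m = 1.022000, f(m) = -0.011823 < 0 → root in [0.976000, 1.022000]
Midpoint of [0.976000, 1.022000] = 0.999000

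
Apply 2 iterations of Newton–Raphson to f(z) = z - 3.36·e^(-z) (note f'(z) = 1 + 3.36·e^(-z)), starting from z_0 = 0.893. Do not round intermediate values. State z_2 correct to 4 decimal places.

1.1087

z_0 = 0.893000: f = -0.482670, f' = 2.375670 → z_1 = 0.893000 - (-0.482670)/(2.375670) = 1.096172
z_1 = 1.096172: f = -0.026564, f' = 2.122736 → z_2 = 1.096172 - (-0.026564)/(2.122736) = 1.108686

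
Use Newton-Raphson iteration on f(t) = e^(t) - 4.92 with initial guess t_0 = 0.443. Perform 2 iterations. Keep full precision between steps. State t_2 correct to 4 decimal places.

1.9668

f'(t) = e^(t)
t_0 = 0.443000: f = -3.362628, f' = 1.557372 → t_1 = 0.443000 - (-3.362628)/(1.557372) = 2.602167
t_1 = 2.602167: f = 8.572952, f' = 13.492952 → t_2 = 2.602167 - (8.572952)/(13.492952) = 1.966802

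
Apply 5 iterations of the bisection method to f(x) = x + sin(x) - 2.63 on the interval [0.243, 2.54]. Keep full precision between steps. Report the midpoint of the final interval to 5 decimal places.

f(0.243000) = -2.146384, f(2.540000) = 0.475956 (opposite signs)
step 1: m = 1.391500, f(m) = -0.254531 < 0 → root in [1.391500, 2.540000]
step 2: m = 1.965750, f(m) = 0.258764 > 0 → root in [1.391500, 1.965750]
step 3: m = 1.678625, f(m) = 0.042817 > 0 → root in [1.391500, 1.678625]
step 4: m = 1.535062, f(m) = -0.095576 < 0 → root in [1.535062, 1.678625]
step 5: m = 1.606844, f(m) = -0.023806 < 0 → root in [1.606844, 1.678625]
Midpoint of [1.606844, 1.678625] = 1.642734

1.64273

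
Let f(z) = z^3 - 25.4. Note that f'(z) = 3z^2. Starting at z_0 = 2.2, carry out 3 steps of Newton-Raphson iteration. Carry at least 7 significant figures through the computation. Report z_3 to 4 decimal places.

Newton update: z ← z − f(z)/f'(z).
z_0 = 2.200000: f = -14.752000, f' = 14.520000 → z_1 = 2.200000 - (-14.752000)/(14.520000) = 3.215978
z_1 = 3.215978: f = 7.861298, f' = 31.027543 → z_2 = 3.215978 - (7.861298)/(31.027543) = 2.962613
z_2 = 2.962613: f = 0.603074, f' = 26.331224 → z_3 = 2.962613 - (0.603074)/(26.331224) = 2.939709

2.9397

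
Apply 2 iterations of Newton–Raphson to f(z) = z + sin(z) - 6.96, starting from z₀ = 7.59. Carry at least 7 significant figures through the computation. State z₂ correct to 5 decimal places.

6.62173

Newton update: z ← z − f(z)/f'(z).
f'(z) = 1 + cos(z)
z_0 = 7.590000: f = 1.595359, f' = 1.260926 → z_1 = 7.590000 - (1.595359)/(1.260926) = 6.324772
z_1 = 6.324772: f = -0.593652, f' = 1.999135 → z_2 = 6.324772 - (-0.593652)/(1.999135) = 6.621727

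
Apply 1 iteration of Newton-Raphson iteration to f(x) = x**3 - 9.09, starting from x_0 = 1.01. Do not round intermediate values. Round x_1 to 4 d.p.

Newton update: x ← x − f(x)/f'(x).
f'(x) = 3x**2
x_0 = 1.010000: f = -8.059699, f' = 3.060300 → x_1 = 1.010000 - (-8.059699)/(3.060300) = 3.643630

3.6436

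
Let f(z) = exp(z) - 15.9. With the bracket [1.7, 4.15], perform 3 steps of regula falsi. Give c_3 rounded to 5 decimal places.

2.56925

f(1.700000) = -10.426053, f(4.150000) = 47.534000
step 1: c = 2.140714, f(c) = -7.394488 < 0 → new bracket [2.140714, 4.150000]
step 2: c = 2.411205, f(c) = -4.752615 < 0 → new bracket [2.411205, 4.150000]
step 3: c = 2.569254, f(c) = -2.843926 < 0 → new bracket [2.569254, 4.150000]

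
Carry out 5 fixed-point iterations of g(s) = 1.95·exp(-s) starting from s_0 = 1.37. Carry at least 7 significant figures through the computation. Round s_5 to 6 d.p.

s_1 = g(1.370000) = 0.495509
s_2 = g(0.495509) = 1.188059
s_3 = g(1.188059) = 0.594384
s_4 = g(0.594384) = 1.076210
s_5 = g(1.076210) = 0.664726

0.664726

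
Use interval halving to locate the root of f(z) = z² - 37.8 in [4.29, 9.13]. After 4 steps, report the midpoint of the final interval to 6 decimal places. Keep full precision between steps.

6.256250

f(4.290000) = -19.395900, f(9.130000) = 45.556900 (opposite signs)
step 1: m = 6.710000, f(m) = 7.224100 > 0 → root in [4.290000, 6.710000]
step 2: m = 5.500000, f(m) = -7.550000 < 0 → root in [5.500000, 6.710000]
step 3: m = 6.105000, f(m) = -0.528975 < 0 → root in [6.105000, 6.710000]
step 4: m = 6.407500, f(m) = 3.256056 > 0 → root in [6.105000, 6.407500]
Midpoint of [6.105000, 6.407500] = 6.256250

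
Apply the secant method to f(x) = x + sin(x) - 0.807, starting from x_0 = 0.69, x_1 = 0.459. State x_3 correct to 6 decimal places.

Secant update: x_(k+1) = x_k − f(x_k)·(x_k − x_(k-1))/(f(x_k) − f(x_(k-1))).
f(x_0) = 0.519537, f(x_1) = 0.095052
x_2 = 0.459000 - (0.095052)·(0.459000 - 0.690000)/(0.095052 - (0.519537)) = 0.407274; f(x_2) = -0.003618
x_3 = 0.407274 - (-0.003618)·(0.407274 - 0.459000)/(-0.003618 - (0.095052)) = 0.409171; f(x_3) = 0.000019

0.409171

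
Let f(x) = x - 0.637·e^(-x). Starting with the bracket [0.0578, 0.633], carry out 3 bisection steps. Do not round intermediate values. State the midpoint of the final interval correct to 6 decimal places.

0.453250

f(0.057800) = -0.543425, f(0.633000) = 0.294755 (opposite signs)
step 1: m = 0.345400, f(m) = -0.105556 < 0 → root in [0.345400, 0.633000]
step 2: m = 0.489200, f(m) = 0.098645 > 0 → root in [0.345400, 0.489200]
step 3: m = 0.417300, f(m) = -0.002370 < 0 → root in [0.417300, 0.489200]
Midpoint of [0.417300, 0.489200] = 0.453250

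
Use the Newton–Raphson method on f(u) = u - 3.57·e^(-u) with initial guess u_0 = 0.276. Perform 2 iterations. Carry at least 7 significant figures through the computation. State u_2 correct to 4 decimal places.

f'(u) = 1 + 3.57·e^(-u)
u_0 = 0.276000: f = -2.432962, f' = 3.708962 → u_1 = 0.276000 - (-2.432962)/(3.708962) = 0.931968
u_1 = 0.931968: f = -0.473818, f' = 2.405787 → u_2 = 0.931968 - (-0.473818)/(2.405787) = 1.128918

1.1289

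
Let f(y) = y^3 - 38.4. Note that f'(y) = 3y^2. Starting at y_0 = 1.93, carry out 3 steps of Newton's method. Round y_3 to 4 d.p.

y_0 = 1.930000: f = -31.210943, f' = 11.174700 → y_1 = 1.930000 - (-31.210943)/(11.174700) = 4.723001
y_1 = 4.723001: f = 66.954716, f' = 66.920202 → y_2 = 4.723001 - (66.954716)/(66.920202) = 3.722485
y_2 = 3.722485: f = 13.182073, f' = 41.570679 → y_3 = 3.722485 - (13.182073)/(41.570679) = 3.405385

3.4054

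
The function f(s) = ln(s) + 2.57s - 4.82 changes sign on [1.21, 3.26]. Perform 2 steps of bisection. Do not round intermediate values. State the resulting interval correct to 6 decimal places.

f(1.210000) = -1.519680, f(3.260000) = 4.739927 (opposite signs)
step 1: m = 2.235000, f(m) = 1.728191 > 0 → root in [1.210000, 2.235000]
step 2: m = 1.722500, f(m) = 0.150602 > 0 → root in [1.210000, 1.722500]

[1.210000, 1.722500]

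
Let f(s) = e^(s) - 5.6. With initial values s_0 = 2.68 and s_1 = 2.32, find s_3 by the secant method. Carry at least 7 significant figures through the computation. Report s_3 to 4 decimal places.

1.7811

f(s_0) = 8.985093, f(s_1) = 4.575674
s_2 = 2.320000 - (4.575674)·(2.320000 - 2.680000)/(4.575674 - (8.985093)) = 1.946426; f(s_2) = 1.403614
s_3 = 1.946426 - (1.403614)·(1.946426 - 2.320000)/(1.403614 - (4.575674)) = 1.781123; f(s_3) = 0.336517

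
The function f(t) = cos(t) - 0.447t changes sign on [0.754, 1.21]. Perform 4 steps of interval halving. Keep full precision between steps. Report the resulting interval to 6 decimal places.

[1.067500, 1.096000]

f(0.754000) = 0.391918, f(1.210000) = -0.187851 (opposite signs)
step 1: m = 0.982000, f(m) = 0.116406 > 0 → root in [0.982000, 1.210000]
step 2: m = 1.096000, f(m) = -0.032755 < 0 → root in [0.982000, 1.096000]
step 3: m = 1.039000, f(m) = 0.042649 > 0 → root in [1.039000, 1.096000]
step 4: m = 1.067500, f(m) = 0.005143 > 0 → root in [1.067500, 1.096000]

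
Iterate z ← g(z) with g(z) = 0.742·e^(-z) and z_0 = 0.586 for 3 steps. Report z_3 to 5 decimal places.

0.45413

z_1 = g(0.586000) = 0.412959
z_2 = g(0.412959) = 0.490973
z_3 = g(0.490973) = 0.454127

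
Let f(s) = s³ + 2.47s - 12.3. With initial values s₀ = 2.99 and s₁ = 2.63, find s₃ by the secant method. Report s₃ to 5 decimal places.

f(s_0) = 21.816199, f(s_1) = 12.387547
s_2 = 2.630000 - (12.387547)·(2.630000 - 2.990000)/(12.387547 - (21.816199)) = 2.157025; f(s_2) = 3.063964
s_3 = 2.157025 - (3.063964)·(2.157025 - 2.630000)/(3.063964 - (12.387547)) = 2.001593; f(s_3) = 0.663073

2.00159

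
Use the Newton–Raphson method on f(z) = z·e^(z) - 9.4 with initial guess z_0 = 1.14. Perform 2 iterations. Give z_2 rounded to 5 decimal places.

1.76136

f'(z) = (z + 1)·e^(z)
z_0 = 1.140000: f = -5.835484, f' = 6.691284 → z_1 = 1.140000 - (-5.835484)/(6.691284) = 2.012102
z_1 = 2.012102: f = 5.648560, f' = 22.527584 → z_2 = 2.012102 - (5.648560)/(22.527584) = 1.761363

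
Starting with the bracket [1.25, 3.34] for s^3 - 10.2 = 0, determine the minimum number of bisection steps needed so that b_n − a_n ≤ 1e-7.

25

Initial width b − a = 3.34 − 1.25 = 2.090000.
After n steps the width is (b−a)/2^n; need (b−a)/2^n ≤ 1e-7.
So n ≥ log₂(2.090000/1e-7) = log₂(20900000.0000) ≈ 24.3170.
Hence n = 25.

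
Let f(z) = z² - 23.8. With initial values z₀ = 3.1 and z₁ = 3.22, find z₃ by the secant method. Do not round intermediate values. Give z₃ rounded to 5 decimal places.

4.78815

Secant update: z_(k+1) = z_k − f(z_k)·(z_k − z_(k-1))/(f(z_k) − f(z_(k-1))).
f(z_0) = -14.190000, f(z_1) = -13.431600
z_2 = 3.220000 - (-13.431600)·(3.220000 - 3.100000)/(-13.431600 - (-14.190000)) = 5.345253; f(z_2) = 4.771731
z_3 = 5.345253 - (4.771731)·(5.345253 - 3.220000)/(4.771731 - (-13.431600)) = 4.788150; f(z_3) = -0.873622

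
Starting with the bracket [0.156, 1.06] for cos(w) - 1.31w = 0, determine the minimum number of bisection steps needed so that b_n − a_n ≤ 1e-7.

24

Initial width b − a = 1.06 − 0.156 = 0.904000.
After n steps the width is (b−a)/2^n; need (b−a)/2^n ≤ 1e-7.
So n ≥ log₂(0.904000/1e-7) = log₂(9040000.0000) ≈ 23.1079.
Hence n = 24.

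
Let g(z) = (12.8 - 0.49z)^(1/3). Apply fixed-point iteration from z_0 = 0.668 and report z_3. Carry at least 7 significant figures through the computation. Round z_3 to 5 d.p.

z_1 = g(0.668000) = 2.319102
z_2 = g(2.319102) = 2.267835
z_3 = g(2.267835) = 2.269462

2.26946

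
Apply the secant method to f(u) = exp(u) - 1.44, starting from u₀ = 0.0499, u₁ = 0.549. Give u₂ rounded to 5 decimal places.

Secant update: u_(k+1) = u_k − f(u_k)·(u_k − u_(k-1))/(f(u_k) − f(u_(k-1))).
f(u_0) = -0.388834, f(u_1) = 0.291521
u_2 = 0.549000 - (0.291521)·(0.549000 - 0.049900)/(0.291521 - (-0.388834)) = 0.335144; f(u_2) = -0.041858

0.33514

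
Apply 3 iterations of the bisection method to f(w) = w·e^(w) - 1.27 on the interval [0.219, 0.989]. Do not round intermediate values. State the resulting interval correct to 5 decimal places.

f(0.219000) = -0.997382, f(0.989000) = 1.388971 (opposite signs)
step 1: m = 0.604000, f(m) = -0.165029 < 0 → root in [0.604000, 0.989000]
step 2: m = 0.796500, f(m) = 0.496450 > 0 → root in [0.604000, 0.796500]
step 3: m = 0.700250, f(m) = 0.140483 > 0 → root in [0.604000, 0.700250]

[0.60400, 0.70025]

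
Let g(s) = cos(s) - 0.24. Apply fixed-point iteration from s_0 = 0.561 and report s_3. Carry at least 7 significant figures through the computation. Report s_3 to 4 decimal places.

0.5956

s_1 = g(0.561000) = 0.606724
s_2 = g(0.606724) = 0.581521
s_3 = g(0.581521) = 0.595628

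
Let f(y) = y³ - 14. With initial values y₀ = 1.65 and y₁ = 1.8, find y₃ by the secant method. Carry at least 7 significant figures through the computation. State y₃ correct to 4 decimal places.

f(y_0) = -9.507875, f(y_1) = -8.168000
y_2 = 1.800000 - (-8.168000)·(1.800000 - 1.650000)/(-8.168000 - (-9.507875)) = 2.714414; f(y_2) = 5.999912
y_3 = 2.714414 - (5.999912)·(2.714414 - 1.800000)/(5.999912 - (-8.168000)) = 2.327172; f(y_3) = -1.396661

2.3272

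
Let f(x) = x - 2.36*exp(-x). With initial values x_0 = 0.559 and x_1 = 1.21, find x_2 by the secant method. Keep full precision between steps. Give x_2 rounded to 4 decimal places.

0.9558

f(x_0) = -0.790402, f(x_1) = 0.506254
x_2 = 1.210000 - (0.506254)·(1.210000 - 0.559000)/(0.506254 - (-0.790402)) = 0.955830; f(x_2) = 0.048426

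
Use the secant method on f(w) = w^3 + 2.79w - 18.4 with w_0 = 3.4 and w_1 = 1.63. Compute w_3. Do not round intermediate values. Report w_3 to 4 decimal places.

2.3622

f(w_0) = 30.390000, f(w_1) = -9.521553
w_2 = 1.630000 - (-9.521553)·(1.630000 - 3.400000)/(-9.521553 - (30.390000)) = 2.052262; f(w_2) = -4.030508
w_3 = 2.052262 - (-4.030508)·(2.052262 - 1.630000)/(-4.030508 - (-9.521553)) = 2.362209; f(w_3) = 1.371768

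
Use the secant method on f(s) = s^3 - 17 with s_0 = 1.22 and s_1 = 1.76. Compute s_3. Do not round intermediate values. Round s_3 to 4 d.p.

f(s_0) = -15.184152, f(s_1) = -11.548224
s_2 = 1.760000 - (-11.548224)·(1.760000 - 1.220000)/(-11.548224 - (-15.184152)) = 3.475117; f(s_2) = 24.967026
s_3 = 3.475117 - (24.967026)·(3.475117 - 1.760000)/(24.967026 - (-11.548224)) = 2.302419; f(s_3) = -4.794576

2.3024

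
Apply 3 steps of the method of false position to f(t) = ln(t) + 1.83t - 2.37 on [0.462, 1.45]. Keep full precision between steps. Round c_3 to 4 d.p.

1.1976

False-position update: c = (a·f(b) − b·f(a))/(f(b) − f(a)); replace the endpoint whose sign matches f(c).
f(0.462000) = -2.296730, f(1.450000) = 0.655064
step 1: c = 1.230743, f(c) = 0.089877 > 0 → new bracket [0.462000, 1.230743]
step 2: c = 1.201793, f(c) = 0.013095 > 0 → new bracket [0.462000, 1.201793]
step 3: c = 1.197599, f(c) = 0.001924 > 0 → new bracket [0.462000, 1.197599]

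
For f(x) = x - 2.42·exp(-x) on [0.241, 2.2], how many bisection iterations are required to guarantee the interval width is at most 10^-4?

15

Initial width b − a = 2.2 − 0.241 = 1.959000.
After n steps the width is (b−a)/2^n; need (b−a)/2^n ≤ 10^-4.
So n ≥ log₂(1.959000/10^-4) = log₂(19590.0000) ≈ 14.2578.
Hence n = 15.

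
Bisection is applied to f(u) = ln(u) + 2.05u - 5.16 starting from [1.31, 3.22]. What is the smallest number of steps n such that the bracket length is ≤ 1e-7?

Initial width b − a = 3.22 − 1.31 = 1.910000.
After n steps the width is (b−a)/2^n; need (b−a)/2^n ≤ 1e-7.
So n ≥ log₂(1.910000/1e-7) = log₂(19100000.0000) ≈ 24.1871.
Hence n = 25.

25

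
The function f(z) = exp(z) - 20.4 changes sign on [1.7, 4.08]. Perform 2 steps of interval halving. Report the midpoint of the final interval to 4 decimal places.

f(1.700000) = -14.926053, f(4.080000) = 38.745470 (opposite signs)
step 1: m = 2.890000, f(m) = -2.406690 < 0 → root in [2.890000, 4.080000]
step 2: m = 3.485000, f(m) = 12.222427 > 0 → root in [2.890000, 3.485000]
Midpoint of [2.890000, 3.485000] = 3.187500

3.1875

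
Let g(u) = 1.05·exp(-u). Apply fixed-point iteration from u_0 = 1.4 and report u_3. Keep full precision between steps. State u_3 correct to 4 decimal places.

0.4669

u_1 = g(1.400000) = 0.258927
u_2 = g(0.258927) = 0.810473
u_3 = g(0.810473) = 0.466880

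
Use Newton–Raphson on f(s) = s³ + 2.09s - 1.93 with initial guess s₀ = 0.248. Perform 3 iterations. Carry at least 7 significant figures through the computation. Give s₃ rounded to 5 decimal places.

Newton update: s ← s − f(s)/f'(s).
f'(s) = 3s² + 2.09
s_0 = 0.248000: f = -1.396427, f' = 2.274512 → s_1 = 0.248000 - (-1.396427)/(2.274512) = 0.861946
s_1 = 0.861946: f = 0.511850, f' = 4.318852 → s_2 = 0.861946 - (0.511850)/(4.318852) = 0.743431
s_2 = 0.743431: f = 0.034656, f' = 3.748067 → s_3 = 0.743431 - (0.034656)/(3.748067) = 0.734184

0.73418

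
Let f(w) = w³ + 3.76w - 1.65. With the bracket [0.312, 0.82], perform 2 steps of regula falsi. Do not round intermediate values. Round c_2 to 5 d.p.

f(0.312000) = -0.446509, f(0.820000) = 1.984568
step 1: c = 0.405303, f(c) = -0.059482 < 0 → new bracket [0.405303, 0.820000]
step 2: c = 0.417371, f(c) = -0.007981 < 0 → new bracket [0.417371, 0.820000]

0.41737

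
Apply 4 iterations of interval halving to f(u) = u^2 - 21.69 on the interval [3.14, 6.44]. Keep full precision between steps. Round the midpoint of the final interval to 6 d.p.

4.686875

f(3.140000) = -11.830400, f(6.440000) = 19.783600 (opposite signs)
step 1: m = 4.790000, f(m) = 1.254100 > 0 → root in [3.140000, 4.790000]
step 2: m = 3.965000, f(m) = -5.968775 < 0 → root in [3.965000, 4.790000]
step 3: m = 4.377500, f(m) = -2.527494 < 0 → root in [4.377500, 4.790000]
step 4: m = 4.583750, f(m) = -0.679236 < 0 → root in [4.583750, 4.790000]
Midpoint of [4.583750, 4.790000] = 4.686875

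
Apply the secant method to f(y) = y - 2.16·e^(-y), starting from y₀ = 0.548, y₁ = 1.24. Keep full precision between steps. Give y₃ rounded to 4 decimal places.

f(y_0) = -0.700707, f(y_1) = 0.614930
y_2 = 1.240000 - (0.614930)·(1.240000 - 0.548000)/(0.614930 - (-0.700707)) = 0.916558; f(y_2) = 0.052790
y_3 = 0.916558 - (0.052790)·(0.916558 - 1.240000)/(0.052790 - (0.614930)) = 0.886185; f(y_3) = -0.004223

0.8862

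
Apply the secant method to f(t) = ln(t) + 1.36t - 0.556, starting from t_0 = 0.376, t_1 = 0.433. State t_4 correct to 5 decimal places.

0.68589

Secant update: t_(k+1) = t_k − f(t_k)·(t_k − t_(k-1))/(f(t_k) − f(t_(k-1))).
f(t_0) = -1.022806, f(t_1) = -0.804138
t_2 = 0.433000 - (-0.804138)·(0.433000 - 0.376000)/(-0.804138 - (-1.022806)) = 0.642613; f(t_2) = -0.124258
t_3 = 0.642613 - (-0.124258)·(0.642613 - 0.433000)/(-0.124258 - (-0.804138)) = 0.680923; f(t_3) = -0.014250
t_4 = 0.680923 - (-0.014250)·(0.680923 - 0.642613)/(-0.014250 - (-0.124258)) = 0.685886; f(t_4) = -0.000239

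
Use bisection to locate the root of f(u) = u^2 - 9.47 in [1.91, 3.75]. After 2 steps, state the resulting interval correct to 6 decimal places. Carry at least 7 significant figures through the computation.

f(1.910000) = -5.821900, f(3.750000) = 4.592500 (opposite signs)
step 1: m = 2.830000, f(m) = -1.461100 < 0 → root in [2.830000, 3.750000]
step 2: m = 3.290000, f(m) = 1.354100 > 0 → root in [2.830000, 3.290000]

[2.830000, 3.290000]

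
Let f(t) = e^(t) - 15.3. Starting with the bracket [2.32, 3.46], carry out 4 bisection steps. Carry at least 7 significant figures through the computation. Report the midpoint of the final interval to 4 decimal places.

2.7119

f(2.320000) = -5.124326, f(3.460000) = 16.516977 (opposite signs)
step 1: m = 2.890000, f(m) = 2.693310 > 0 → root in [2.320000, 2.890000]
step 2: m = 2.605000, f(m) = -1.768775 < 0 → root in [2.605000, 2.890000]
step 3: m = 2.747500, f(m) = 0.303574 > 0 → root in [2.605000, 2.747500]
step 4: m = 2.676250, f(m) = -0.769498 < 0 → root in [2.676250, 2.747500]
Midpoint of [2.676250, 2.747500] = 2.711875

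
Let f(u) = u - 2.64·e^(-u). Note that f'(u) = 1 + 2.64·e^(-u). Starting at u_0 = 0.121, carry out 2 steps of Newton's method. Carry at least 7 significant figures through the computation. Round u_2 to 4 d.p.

u_0 = 0.121000: f = -2.218130, f' = 3.339130 → u_1 = 0.121000 - (-2.218130)/(3.339130) = 0.785284
u_1 = 0.785284: f = -0.418531, f' = 2.203814 → u_2 = 0.785284 - (-0.418531)/(2.203814) = 0.975196

0.9752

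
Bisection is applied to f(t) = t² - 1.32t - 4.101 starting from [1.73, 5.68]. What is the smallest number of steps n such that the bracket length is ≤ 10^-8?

Initial width b − a = 5.68 − 1.73 = 3.950000.
After n steps the width is (b−a)/2^n; need (b−a)/2^n ≤ 10^-8.
So n ≥ log₂(3.950000/10^-8) = log₂(395000000.0000) ≈ 28.5573.
Hence n = 29.

29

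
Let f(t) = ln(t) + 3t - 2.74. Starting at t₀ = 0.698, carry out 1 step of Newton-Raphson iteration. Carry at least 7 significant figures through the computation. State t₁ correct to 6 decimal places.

f'(t) = 1/t + 3
t_0 = 0.698000: f = -1.005536, f' = 4.432665 → t_1 = 0.698000 - (-1.005536)/(4.432665) = 0.924847

0.924847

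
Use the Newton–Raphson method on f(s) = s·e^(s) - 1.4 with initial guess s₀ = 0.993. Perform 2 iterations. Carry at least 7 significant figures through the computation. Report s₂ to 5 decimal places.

0.69974

f'(s) = (s + 1)·e^(s)
s_0 = 0.993000: f = 1.280425, f' = 5.379745 → s_1 = 0.993000 - (1.280425)/(5.379745) = 0.754992
s_1 = 0.754992: f = 0.206315, f' = 3.733908 → s_2 = 0.754992 - (0.206315)/(3.733908) = 0.699737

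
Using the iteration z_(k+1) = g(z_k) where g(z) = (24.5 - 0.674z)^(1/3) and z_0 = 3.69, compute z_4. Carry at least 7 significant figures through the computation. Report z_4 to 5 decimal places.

z_1 = g(3.690000) = 2.802589
z_2 = g(2.802589) = 2.827745
z_3 = g(2.827745) = 2.827038
z_4 = g(2.827038) = 2.827058

2.82706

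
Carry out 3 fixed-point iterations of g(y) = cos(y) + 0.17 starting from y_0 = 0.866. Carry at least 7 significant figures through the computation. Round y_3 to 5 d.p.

y_1 = g(0.866000) = 0.817879
y_2 = g(0.817879) = 0.853771
y_3 = g(0.853771) = 0.827146

0.82715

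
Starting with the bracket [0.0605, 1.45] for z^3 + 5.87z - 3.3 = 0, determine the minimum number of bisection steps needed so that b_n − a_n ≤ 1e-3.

Initial width b − a = 1.45 − 0.0605 = 1.389500.
After n steps the width is (b−a)/2^n; need (b−a)/2^n ≤ 1e-3.
So n ≥ log₂(1.389500/1e-3) = log₂(1389.5000) ≈ 10.4404.
Hence n = 11.

11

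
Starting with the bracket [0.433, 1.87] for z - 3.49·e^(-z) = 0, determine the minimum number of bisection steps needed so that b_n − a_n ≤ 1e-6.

Initial width b − a = 1.87 − 0.433 = 1.437000.
After n steps the width is (b−a)/2^n; need (b−a)/2^n ≤ 1e-6.
So n ≥ log₂(1.437000/1e-6) = log₂(1437000.0000) ≈ 20.4546.
Hence n = 21.

21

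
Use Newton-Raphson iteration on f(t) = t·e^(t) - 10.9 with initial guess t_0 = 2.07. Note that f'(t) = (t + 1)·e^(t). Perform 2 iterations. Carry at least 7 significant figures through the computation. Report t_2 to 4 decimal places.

t_0 = 2.070000: f = 5.504384, f' = 24.329207 → t_1 = 2.070000 - (5.504384)/(24.329207) = 1.843754
t_1 = 1.843754: f = 0.752932, f' = 17.973152 → t_2 = 1.843754 - (0.752932)/(17.973152) = 1.801862

1.8019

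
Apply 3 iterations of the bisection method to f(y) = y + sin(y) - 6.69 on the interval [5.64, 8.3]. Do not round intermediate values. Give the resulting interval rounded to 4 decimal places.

f(5.640000) = -1.649747, f(8.300000) = 2.512172 (opposite signs)
step 1: m = 6.970000, f(m) = 0.914077 > 0 → root in [5.640000, 6.970000]
step 2: m = 6.305000, f(m) = -0.363187 < 0 → root in [6.305000, 6.970000]
step 3: m = 6.637500, f(m) = 0.294448 > 0 → root in [6.305000, 6.637500]

[6.3050, 6.6375]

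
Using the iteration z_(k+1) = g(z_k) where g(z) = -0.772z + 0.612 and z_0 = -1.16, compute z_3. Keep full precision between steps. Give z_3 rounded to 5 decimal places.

z_1 = g(-1.160000) = 1.507520
z_2 = g(1.507520) = -0.551805
z_3 = g(-0.551805) = 1.037994

1.03799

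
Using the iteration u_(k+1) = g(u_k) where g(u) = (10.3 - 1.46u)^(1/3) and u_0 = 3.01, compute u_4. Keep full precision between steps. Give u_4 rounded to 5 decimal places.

u_1 = g(3.010000) = 1.807520
u_2 = g(1.807520) = 1.971343
u_3 = g(1.971343) = 1.950610
u_4 = g(1.950610) = 1.953259

1.95326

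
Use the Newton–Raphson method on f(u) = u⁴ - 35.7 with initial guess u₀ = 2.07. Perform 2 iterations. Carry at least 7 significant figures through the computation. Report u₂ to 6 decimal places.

2.451811

f'(u) = 4u³
u_0 = 2.070000: f = -17.339632, f' = 35.478972 → u_1 = 2.070000 - (-17.339632)/(35.478972) = 2.558730
u_1 = 2.558730: f = 7.164497, f' = 67.009023 → u_2 = 2.558730 - (7.164497)/(67.009023) = 2.451811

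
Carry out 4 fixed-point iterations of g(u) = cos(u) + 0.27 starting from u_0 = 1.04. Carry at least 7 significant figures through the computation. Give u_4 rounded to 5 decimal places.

u_1 = g(1.040000) = 0.776220
u_2 = g(0.776220) = 0.983567
u_3 = g(0.983567) = 0.824057
u_4 = g(0.824057) = 0.949249

0.94925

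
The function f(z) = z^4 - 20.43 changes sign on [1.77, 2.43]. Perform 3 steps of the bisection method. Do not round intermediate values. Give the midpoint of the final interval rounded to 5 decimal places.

f(1.770000) = -10.614938, f(2.430000) = 14.437844 (opposite signs)
step 1: m = 2.100000, f(m) = -0.981900 < 0 → root in [2.100000, 2.430000]
step 2: m = 2.265000, f(m) = 5.889209 > 0 → root in [2.100000, 2.265000]
step 3: m = 2.182500, f(m) = 2.259086 > 0 → root in [2.100000, 2.182500]
Midpoint of [2.100000, 2.182500] = 2.141250

2.14125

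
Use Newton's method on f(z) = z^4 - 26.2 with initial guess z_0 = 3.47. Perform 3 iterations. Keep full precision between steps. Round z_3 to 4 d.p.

Newton update: z ← z − f(z)/f'(z).
f'(z) = 4z^3
z_0 = 3.470000: f = 118.783273, f' = 167.127692 → z_1 = 3.470000 - (118.783273)/(167.127692) = 2.759266
z_1 = 2.759266: f = 31.766157, f' = 84.031259 → z_2 = 2.759266 - (31.766157)/(84.031259) = 2.381239
z_2 = 2.381239: f = 5.952266, f' = 54.009317 → z_3 = 2.381239 - (5.952266)/(54.009317) = 2.271030

2.2710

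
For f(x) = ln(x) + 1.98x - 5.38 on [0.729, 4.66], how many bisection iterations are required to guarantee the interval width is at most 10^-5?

19

Initial width b − a = 4.66 − 0.729 = 3.931000.
After n steps the width is (b−a)/2^n; need (b−a)/2^n ≤ 10^-5.
So n ≥ log₂(3.931000/10^-5) = log₂(393100.0000) ≈ 18.5845.
Hence n = 19.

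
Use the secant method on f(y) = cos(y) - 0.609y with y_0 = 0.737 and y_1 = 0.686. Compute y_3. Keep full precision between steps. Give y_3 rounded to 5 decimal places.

f(y_0) = 0.291655, f(y_1) = 0.356012
y_2 = 0.686000 - (0.356012)·(0.686000 - 0.737000)/(0.356012 - (0.291655)) = 0.968124; f(y_2) = -0.022741
y_3 = 0.968124 - (-0.022741)·(0.968124 - 0.686000)/(-0.022741 - (0.356012)) = 0.951184; f(y_3) = 0.001448

0.95118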